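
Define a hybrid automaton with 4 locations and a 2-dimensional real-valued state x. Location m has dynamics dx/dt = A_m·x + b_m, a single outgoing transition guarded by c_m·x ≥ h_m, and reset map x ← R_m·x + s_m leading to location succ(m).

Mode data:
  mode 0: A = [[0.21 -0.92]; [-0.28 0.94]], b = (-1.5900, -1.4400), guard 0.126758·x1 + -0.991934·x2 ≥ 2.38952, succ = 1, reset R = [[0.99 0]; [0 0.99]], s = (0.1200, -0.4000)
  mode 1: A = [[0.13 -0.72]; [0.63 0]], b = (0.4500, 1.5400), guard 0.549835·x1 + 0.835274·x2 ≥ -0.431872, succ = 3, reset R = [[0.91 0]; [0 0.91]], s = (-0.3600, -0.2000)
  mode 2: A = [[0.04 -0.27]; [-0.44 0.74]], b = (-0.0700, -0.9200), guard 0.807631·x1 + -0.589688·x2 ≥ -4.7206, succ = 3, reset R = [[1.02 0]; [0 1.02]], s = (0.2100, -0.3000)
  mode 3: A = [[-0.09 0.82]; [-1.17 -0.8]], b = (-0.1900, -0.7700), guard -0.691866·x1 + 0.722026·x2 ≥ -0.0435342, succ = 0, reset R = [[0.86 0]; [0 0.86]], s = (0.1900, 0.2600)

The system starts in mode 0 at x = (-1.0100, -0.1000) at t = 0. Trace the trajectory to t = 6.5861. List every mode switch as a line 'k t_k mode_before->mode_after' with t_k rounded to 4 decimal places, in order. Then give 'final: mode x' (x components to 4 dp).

1 1.2610 0->1
2 2.6920 1->3
3 3.8892 3->0
4 4.7224 0->1
5 5.6734 1->3
final: 3 -0.4976 -1.1623

Mode 0: guard c·x = 2.3895 hit at Δt = 1.2610 (t = 1.2610), x⁻ = (-2.1228, -2.6802) → reset → x⁺ = (-1.9816, -3.0534), jump to mode 1
Mode 1: guard c·x = -0.4319 hit at Δt = 1.4310 (t = 2.6920), x⁻ = (1.0117, -1.1830) → reset → x⁺ = (0.5607, -1.2766), jump to mode 3
Mode 3: guard c·x = -0.0435 hit at Δt = 1.1972 (t = 3.8892), x⁻ = (-0.8027, -0.8294) → reset → x⁺ = (-0.5003, -0.4533), jump to mode 0
Mode 0: guard c·x = 2.3895 hit at Δt = 0.8332 (t = 4.7224), x⁻ = (-0.9250, -2.5272) → reset → x⁺ = (-0.7958, -2.9019), jump to mode 1
Mode 1: guard c·x = -0.4319 hit at Δt = 0.9510 (t = 5.6734), x⁻ = (1.1644, -1.2835) → reset → x⁺ = (0.6996, -1.3680), jump to mode 3
Mode 3: flow for 0.9127 to horizon, guard not reached → x = (-0.4976, -1.1623)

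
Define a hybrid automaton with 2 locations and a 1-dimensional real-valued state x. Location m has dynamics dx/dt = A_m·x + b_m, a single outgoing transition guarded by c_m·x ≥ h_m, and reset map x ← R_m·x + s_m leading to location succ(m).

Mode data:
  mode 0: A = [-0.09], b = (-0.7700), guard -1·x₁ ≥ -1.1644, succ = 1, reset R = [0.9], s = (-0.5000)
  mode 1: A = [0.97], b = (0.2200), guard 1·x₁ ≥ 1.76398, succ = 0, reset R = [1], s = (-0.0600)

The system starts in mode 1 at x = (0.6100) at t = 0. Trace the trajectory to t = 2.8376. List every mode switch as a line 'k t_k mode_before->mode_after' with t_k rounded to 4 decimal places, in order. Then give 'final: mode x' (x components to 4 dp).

1 0.8935 1->0
2 1.4938 0->1
3 2.4667 1->0
final: 0 1.3672

Mode 1: guard c·x = 1.7640 hit at Δt = 0.8935 (t = 0.8935), x⁻ = (1.7640) → reset → x⁺ = (1.7040), jump to mode 0
Mode 0: guard c·x = -1.1644 hit at Δt = 0.6003 (t = 1.4938), x⁻ = (1.1644) → reset → x⁺ = (0.5480), jump to mode 1
Mode 1: guard c·x = 1.7640 hit at Δt = 0.9729 (t = 2.4667), x⁻ = (1.7640) → reset → x⁺ = (1.7040), jump to mode 0
Mode 0: flow for 0.3709 to horizon, guard not reached → x = (1.3672)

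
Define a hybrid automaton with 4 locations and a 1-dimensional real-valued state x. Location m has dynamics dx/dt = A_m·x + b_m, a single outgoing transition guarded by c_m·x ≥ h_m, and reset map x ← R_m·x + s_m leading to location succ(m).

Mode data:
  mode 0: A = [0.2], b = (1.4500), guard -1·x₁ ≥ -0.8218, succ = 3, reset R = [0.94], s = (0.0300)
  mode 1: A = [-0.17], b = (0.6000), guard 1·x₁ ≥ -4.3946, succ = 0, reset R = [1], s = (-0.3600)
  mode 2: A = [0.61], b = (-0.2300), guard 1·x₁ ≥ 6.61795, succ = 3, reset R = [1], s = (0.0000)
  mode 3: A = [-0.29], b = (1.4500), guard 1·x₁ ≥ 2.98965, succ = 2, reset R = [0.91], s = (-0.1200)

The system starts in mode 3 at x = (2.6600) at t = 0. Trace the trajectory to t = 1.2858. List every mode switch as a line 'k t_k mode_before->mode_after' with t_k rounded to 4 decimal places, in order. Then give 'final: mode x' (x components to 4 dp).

1 0.5236 3->2
final: 2 3.9168

Mode 3: guard c·x = 2.9897 hit at Δt = 0.5236 (t = 0.5236), x⁻ = (2.9896) → reset → x⁺ = (2.6006), jump to mode 2
Mode 2: flow for 0.7622 to horizon, guard not reached → x = (3.9168)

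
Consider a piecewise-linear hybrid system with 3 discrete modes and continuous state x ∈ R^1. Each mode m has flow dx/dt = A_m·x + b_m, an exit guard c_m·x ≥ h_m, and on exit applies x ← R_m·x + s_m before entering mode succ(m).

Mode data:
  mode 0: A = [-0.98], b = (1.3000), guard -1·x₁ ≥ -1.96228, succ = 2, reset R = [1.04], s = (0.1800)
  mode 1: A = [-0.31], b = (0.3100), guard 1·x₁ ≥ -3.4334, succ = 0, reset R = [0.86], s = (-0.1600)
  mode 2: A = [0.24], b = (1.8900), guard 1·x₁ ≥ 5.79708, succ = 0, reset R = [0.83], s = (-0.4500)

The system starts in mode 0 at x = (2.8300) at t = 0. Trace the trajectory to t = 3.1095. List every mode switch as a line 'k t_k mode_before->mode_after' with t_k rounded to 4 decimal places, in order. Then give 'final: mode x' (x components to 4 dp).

1 0.8783 0->2
2 2.1418 2->0
final: 0 2.5022

Mode 0: guard c·x = -1.9623 hit at Δt = 0.8783 (t = 0.8783), x⁻ = (1.9623) → reset → x⁺ = (2.2208), jump to mode 2
Mode 2: guard c·x = 5.7971 hit at Δt = 1.2635 (t = 2.1418), x⁻ = (5.7971) → reset → x⁺ = (4.3616), jump to mode 0
Mode 0: flow for 0.9677 to horizon, guard not reached → x = (2.5022)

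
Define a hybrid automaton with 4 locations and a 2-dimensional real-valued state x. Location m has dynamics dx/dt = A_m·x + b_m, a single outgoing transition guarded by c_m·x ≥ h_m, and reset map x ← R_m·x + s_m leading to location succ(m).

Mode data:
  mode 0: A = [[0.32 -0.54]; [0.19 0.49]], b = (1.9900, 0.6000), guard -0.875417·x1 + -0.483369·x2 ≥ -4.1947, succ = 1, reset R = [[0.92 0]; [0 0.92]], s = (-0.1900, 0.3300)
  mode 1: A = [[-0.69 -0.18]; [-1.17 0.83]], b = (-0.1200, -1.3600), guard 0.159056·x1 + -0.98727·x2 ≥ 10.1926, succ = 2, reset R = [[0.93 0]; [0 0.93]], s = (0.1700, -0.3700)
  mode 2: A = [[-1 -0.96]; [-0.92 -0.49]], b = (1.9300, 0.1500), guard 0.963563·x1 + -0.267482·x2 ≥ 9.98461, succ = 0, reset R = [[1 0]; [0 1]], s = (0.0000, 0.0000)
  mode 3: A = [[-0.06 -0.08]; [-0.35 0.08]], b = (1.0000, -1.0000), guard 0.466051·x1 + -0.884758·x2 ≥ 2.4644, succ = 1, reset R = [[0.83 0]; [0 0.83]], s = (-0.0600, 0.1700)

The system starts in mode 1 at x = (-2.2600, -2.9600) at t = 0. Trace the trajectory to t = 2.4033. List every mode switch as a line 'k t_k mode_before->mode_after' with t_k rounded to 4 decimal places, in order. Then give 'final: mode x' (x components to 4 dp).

1 1.5399 1->2
final: 2 6.2402 -8.9722

Mode 1: guard c·x = 10.1926 hit at Δt = 1.5399 (t = 1.5399), x⁻ = (0.1566, -10.2988) → reset → x⁺ = (0.3156, -9.9479), jump to mode 2
Mode 2: flow for 0.8634 to horizon, guard not reached → x = (6.2402, -8.9722)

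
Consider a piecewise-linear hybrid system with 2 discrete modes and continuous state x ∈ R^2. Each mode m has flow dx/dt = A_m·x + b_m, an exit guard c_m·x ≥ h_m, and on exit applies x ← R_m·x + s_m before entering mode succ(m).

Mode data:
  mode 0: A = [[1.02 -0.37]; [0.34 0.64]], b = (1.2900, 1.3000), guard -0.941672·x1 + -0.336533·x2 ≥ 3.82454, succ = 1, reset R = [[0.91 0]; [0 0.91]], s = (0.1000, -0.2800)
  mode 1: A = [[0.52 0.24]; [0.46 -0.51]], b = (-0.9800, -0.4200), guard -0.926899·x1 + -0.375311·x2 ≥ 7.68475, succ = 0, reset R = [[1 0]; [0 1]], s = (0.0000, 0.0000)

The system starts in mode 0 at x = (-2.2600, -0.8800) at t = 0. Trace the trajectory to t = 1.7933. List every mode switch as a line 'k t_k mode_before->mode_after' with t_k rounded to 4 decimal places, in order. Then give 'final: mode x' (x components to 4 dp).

1 1.1131 0->1
final: 1 -5.7203 -2.3882

Mode 0: guard c·x = 3.8245 hit at Δt = 1.1131 (t = 1.1131), x⁻ = (-3.6319, -1.2018) → reset → x⁺ = (-3.2051, -1.3736), jump to mode 1
Mode 1: flow for 0.6802 to horizon, guard not reached → x = (-5.7203, -2.3882)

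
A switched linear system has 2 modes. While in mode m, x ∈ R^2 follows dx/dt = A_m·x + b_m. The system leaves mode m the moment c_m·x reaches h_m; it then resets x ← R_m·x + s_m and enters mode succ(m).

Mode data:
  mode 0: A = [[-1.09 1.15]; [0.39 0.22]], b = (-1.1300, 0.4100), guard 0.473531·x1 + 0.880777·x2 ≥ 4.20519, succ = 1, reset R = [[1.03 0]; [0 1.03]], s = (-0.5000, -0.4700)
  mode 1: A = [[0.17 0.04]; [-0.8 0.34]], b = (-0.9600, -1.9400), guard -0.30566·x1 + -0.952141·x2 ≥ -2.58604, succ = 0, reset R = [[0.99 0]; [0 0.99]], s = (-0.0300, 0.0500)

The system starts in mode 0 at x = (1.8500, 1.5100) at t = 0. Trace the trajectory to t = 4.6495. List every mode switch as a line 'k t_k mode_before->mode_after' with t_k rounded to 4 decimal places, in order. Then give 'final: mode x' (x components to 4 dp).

Mode 0: guard c·x = 4.2052 hit at Δt = 1.3896 (t = 1.3896), x⁻ = (1.9281, 3.7378) → reset → x⁺ = (1.4860, 3.3799), jump to mode 1
Mode 1: guard c·x = -2.5860 hit at Δt = 0.5116 (t = 1.9012), x⁻ = (1.1693, 2.3407) → reset → x⁺ = (1.1276, 2.3673), jump to mode 0
Mode 0: guard c·x = 4.2052 hit at Δt = 0.8708 (t = 2.7720), x⁻ = (1.8352, 3.7877) → reset → x⁺ = (1.3903, 3.4314), jump to mode 1
Mode 1: guard c·x = -2.5860 hit at Δt = 0.5448 (t = 3.3168), x⁻ = (1.0438, 2.3809) → reset → x⁺ = (1.0034, 2.4071), jump to mode 0
Mode 0: guard c·x = 4.2052 hit at Δt = 0.8686 (t = 4.1854), x⁻ = (1.8021, 3.8056) → reset → x⁺ = (1.3561, 3.4497), jump to mode 1
Mode 1: flow for 0.4641 to horizon, guard not reached → x = (1.0622, 2.5750)

1 1.3896 0->1
2 1.9012 1->0
3 2.7720 0->1
4 3.3168 1->0
5 4.1854 0->1
final: 1 1.0622 2.5750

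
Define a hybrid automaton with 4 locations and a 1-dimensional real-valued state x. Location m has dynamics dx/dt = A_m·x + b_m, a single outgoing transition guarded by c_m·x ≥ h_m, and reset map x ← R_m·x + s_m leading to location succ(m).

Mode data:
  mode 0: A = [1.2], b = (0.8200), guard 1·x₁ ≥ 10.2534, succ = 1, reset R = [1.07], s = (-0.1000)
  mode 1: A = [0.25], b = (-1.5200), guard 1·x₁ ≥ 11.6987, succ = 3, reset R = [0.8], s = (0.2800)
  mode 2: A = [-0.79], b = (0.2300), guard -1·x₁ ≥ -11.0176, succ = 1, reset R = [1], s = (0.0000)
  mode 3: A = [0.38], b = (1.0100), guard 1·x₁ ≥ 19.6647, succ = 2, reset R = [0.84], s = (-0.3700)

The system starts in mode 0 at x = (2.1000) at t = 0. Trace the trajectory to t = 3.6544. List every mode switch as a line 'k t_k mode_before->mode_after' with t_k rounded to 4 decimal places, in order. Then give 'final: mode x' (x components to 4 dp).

Mode 0: guard c·x = 10.2534 hit at Δt = 1.1404 (t = 1.1404), x⁻ = (10.2534) → reset → x⁺ = (10.8711), jump to mode 1
Mode 1: guard c·x = 11.6987 hit at Δt = 0.6373 (t = 1.7777), x⁻ = (11.6987) → reset → x⁺ = (9.6390), jump to mode 3
Mode 3: guard c·x = 19.6647 hit at Δt = 1.5691 (t = 3.3468), x⁻ = (19.6647) → reset → x⁺ = (16.1483), jump to mode 2
Mode 2: flow for 0.3076 to horizon, guard not reached → x = (12.7277)

1 1.1404 0->1
2 1.7777 1->3
3 3.3468 3->2
final: 2 12.7277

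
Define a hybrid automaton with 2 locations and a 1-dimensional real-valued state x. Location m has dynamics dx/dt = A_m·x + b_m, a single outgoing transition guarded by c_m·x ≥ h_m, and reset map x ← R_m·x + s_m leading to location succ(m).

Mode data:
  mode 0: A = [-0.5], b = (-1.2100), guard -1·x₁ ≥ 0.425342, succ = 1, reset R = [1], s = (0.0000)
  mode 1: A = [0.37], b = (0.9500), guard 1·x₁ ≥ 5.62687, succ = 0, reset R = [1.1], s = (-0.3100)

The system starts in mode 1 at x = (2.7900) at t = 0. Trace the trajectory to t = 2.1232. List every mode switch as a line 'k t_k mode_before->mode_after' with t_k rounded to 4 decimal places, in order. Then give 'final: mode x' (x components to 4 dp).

1 1.1485 1->0
final: 0 2.6780

Mode 1: guard c·x = 5.6269 hit at Δt = 1.1485 (t = 1.1485), x⁻ = (5.6269) → reset → x⁺ = (5.8796), jump to mode 0
Mode 0: flow for 0.9747 to horizon, guard not reached → x = (2.6780)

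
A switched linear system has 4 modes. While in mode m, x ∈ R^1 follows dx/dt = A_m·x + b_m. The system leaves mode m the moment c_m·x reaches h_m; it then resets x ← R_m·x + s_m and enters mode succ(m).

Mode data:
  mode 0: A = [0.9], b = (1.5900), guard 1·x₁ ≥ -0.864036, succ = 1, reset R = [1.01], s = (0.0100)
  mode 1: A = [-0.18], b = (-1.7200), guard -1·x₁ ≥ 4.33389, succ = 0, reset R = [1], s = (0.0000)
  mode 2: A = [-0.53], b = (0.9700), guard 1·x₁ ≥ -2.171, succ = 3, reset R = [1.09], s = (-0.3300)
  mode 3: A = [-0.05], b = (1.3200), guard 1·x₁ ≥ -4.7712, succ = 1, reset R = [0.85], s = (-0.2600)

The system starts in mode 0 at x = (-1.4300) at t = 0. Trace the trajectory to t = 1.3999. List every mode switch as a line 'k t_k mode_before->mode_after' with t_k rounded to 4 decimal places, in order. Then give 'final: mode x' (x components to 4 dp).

Mode 0: guard c·x = -0.8640 hit at Δt = 1.0958 (t = 1.0958), x⁻ = (-0.8640) → reset → x⁺ = (-0.8627), jump to mode 1
Mode 1: flow for 0.3041 to horizon, guard not reached → x = (-1.3257)

1 1.0958 0->1
final: 1 -1.3257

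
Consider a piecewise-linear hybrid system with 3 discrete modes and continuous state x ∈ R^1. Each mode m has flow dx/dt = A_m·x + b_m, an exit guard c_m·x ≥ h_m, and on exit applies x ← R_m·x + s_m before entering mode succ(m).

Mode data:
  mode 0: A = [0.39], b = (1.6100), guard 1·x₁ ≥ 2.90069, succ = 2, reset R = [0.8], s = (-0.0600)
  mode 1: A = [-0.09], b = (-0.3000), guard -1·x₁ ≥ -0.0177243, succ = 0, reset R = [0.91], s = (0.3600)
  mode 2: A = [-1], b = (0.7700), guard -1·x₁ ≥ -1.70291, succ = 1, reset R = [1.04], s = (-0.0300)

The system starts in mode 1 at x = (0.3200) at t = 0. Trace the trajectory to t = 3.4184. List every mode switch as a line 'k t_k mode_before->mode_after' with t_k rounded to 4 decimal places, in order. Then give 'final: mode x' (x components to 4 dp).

1 0.9596 1->0
2 2.1006 0->2
3 2.5692 2->1
final: 1 1.3676

Mode 1: guard c·x = -0.0177 hit at Δt = 0.9596 (t = 0.9596), x⁻ = (0.0177) → reset → x⁺ = (0.3761), jump to mode 0
Mode 0: guard c·x = 2.9007 hit at Δt = 1.1410 (t = 2.1006), x⁻ = (2.9007) → reset → x⁺ = (2.2606), jump to mode 2
Mode 2: guard c·x = -1.7029 hit at Δt = 0.4686 (t = 2.5692), x⁻ = (1.7029) → reset → x⁺ = (1.7410), jump to mode 1
Mode 1: flow for 0.8492 to horizon, guard not reached → x = (1.3676)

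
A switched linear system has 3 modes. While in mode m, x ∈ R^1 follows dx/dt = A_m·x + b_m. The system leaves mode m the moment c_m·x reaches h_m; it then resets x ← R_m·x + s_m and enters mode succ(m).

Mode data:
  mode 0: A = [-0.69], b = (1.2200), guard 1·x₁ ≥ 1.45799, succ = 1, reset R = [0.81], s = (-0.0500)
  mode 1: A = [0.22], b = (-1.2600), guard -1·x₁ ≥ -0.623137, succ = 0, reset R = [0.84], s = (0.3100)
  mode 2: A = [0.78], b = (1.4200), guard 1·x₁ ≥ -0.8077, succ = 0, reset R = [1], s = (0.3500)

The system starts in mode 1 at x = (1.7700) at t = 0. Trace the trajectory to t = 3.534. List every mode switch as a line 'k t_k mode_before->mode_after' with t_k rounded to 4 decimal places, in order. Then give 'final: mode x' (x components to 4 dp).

Mode 1: guard c·x = -0.6231 hit at Δt = 1.1568 (t = 1.1568), x⁻ = (0.6231) → reset → x⁺ = (0.8334), jump to mode 0
Mode 0: guard c·x = 1.4580 hit at Δt = 1.5989 (t = 2.7557), x⁻ = (1.4580) → reset → x⁺ = (1.1310), jump to mode 1
Mode 1: guard c·x = -0.6231 hit at Δt = 0.4764 (t = 3.2320), x⁻ = (0.6231) → reset → x⁺ = (0.8334), jump to mode 0
Mode 0: flow for 0.3020 to horizon, guard not reached → x = (1.0092)

1 1.1568 1->0
2 2.7557 0->1
3 3.2320 1->0
final: 0 1.0092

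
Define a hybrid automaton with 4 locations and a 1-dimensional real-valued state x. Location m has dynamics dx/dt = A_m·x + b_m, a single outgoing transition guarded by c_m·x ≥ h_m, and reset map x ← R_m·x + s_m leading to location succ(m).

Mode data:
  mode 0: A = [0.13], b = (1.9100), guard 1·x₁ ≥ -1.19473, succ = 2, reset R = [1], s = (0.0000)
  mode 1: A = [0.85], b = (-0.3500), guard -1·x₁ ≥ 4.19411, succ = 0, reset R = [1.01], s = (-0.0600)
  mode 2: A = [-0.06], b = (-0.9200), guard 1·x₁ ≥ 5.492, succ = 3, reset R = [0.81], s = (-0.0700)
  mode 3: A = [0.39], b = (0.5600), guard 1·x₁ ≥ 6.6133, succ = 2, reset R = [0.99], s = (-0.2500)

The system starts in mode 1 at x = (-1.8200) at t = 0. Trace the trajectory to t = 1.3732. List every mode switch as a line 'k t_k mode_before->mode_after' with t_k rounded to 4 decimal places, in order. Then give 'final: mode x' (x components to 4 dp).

Mode 1: guard c·x = 4.1941 hit at Δt = 0.8524 (t = 0.8524), x⁻ = (-4.1941) → reset → x⁺ = (-4.2961), jump to mode 0
Mode 0: flow for 0.5208 to horizon, guard not reached → x = (-3.5678)

1 0.8524 1->0
final: 0 -3.5678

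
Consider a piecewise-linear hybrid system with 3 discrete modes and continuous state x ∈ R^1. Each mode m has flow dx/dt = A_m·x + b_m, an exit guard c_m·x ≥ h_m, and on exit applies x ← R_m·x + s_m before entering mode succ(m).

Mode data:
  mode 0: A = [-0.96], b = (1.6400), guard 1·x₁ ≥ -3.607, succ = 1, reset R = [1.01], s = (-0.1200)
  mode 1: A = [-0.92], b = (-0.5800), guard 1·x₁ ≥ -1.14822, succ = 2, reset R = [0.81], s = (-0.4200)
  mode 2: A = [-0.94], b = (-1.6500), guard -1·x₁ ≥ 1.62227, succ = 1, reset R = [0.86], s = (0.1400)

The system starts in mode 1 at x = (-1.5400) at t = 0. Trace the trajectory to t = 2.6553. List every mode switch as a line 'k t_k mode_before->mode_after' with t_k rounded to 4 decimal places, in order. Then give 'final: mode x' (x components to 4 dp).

1 0.6124 1->2
2 1.7973 2->1
3 2.0014 1->2
final: 2 -1.5362

Mode 1: guard c·x = -1.1482 hit at Δt = 0.6124 (t = 0.6124), x⁻ = (-1.1482) → reset → x⁺ = (-1.3501), jump to mode 2
Mode 2: guard c·x = 1.6223 hit at Δt = 1.1849 (t = 1.7973), x⁻ = (-1.6223) → reset → x⁺ = (-1.2552), jump to mode 1
Mode 1: guard c·x = -1.1482 hit at Δt = 0.2041 (t = 2.0014), x⁻ = (-1.1482) → reset → x⁺ = (-1.3501), jump to mode 2
Mode 2: flow for 0.6539 to horizon, guard not reached → x = (-1.5362)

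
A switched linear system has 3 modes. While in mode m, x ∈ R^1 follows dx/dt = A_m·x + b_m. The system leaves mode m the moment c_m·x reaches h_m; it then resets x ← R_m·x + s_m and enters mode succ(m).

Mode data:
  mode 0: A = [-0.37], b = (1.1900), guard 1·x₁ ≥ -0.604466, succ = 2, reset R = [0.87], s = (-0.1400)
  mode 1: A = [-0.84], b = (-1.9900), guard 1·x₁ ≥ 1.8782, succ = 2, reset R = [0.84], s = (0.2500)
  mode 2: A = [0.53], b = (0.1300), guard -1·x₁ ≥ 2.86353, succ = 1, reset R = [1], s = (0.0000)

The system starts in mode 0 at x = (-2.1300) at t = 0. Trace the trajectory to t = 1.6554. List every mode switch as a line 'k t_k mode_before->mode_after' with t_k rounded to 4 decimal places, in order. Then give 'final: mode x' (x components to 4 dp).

1 0.9080 0->2
final: 2 -0.8703

Mode 0: guard c·x = -0.6045 hit at Δt = 0.9080 (t = 0.9080), x⁻ = (-0.6045) → reset → x⁺ = (-0.6659), jump to mode 2
Mode 2: flow for 0.7474 to horizon, guard not reached → x = (-0.8703)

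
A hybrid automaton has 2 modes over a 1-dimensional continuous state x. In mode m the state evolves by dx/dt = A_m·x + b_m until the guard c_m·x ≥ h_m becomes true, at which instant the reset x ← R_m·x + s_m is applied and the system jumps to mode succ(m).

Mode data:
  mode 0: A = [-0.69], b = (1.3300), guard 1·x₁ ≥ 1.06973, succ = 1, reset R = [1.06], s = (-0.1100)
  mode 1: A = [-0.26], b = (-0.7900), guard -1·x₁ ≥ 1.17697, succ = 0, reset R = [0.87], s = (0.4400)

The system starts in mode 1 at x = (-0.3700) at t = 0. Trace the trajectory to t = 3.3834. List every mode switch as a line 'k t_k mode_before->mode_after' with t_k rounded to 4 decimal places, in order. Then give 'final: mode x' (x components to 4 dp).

Mode 1: guard c·x = 1.1770 hit at Δt = 1.3851 (t = 1.3851), x⁻ = (-1.1770) → reset → x⁺ = (-0.5840), jump to mode 0
Mode 0: guard c·x = 1.0697 hit at Δt = 1.5569 (t = 2.9420), x⁻ = (1.0697) → reset → x⁺ = (1.0239), jump to mode 1
Mode 1: flow for 0.4414 to horizon, guard not reached → x = (0.5834)

1 1.3851 1->0
2 2.9420 0->1
final: 1 0.5834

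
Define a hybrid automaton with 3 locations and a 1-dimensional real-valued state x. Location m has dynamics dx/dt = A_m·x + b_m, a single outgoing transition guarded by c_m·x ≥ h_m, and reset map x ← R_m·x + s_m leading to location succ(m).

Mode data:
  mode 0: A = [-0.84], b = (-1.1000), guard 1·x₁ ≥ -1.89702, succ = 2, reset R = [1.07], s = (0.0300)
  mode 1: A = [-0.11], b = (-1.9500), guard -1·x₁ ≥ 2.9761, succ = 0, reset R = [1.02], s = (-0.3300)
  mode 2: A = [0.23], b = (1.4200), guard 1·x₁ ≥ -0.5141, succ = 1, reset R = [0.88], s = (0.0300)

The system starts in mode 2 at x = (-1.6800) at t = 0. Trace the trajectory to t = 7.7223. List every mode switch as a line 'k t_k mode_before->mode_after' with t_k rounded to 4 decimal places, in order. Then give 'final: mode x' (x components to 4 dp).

Mode 2: guard c·x = -0.5141 hit at Δt = 1.0029 (t = 1.0029), x⁻ = (-0.5141) → reset → x⁺ = (-0.4224), jump to mode 1
Mode 1: guard c·x = 2.9761 hit at Δt = 1.4515 (t = 2.4544), x⁻ = (-2.9761) → reset → x⁺ = (-3.3656), jump to mode 0
Mode 0: guard c·x = -1.8970 hit at Δt = 1.4913 (t = 3.9457), x⁻ = (-1.8970) → reset → x⁺ = (-1.9998), jump to mode 2
Mode 2: guard c·x = -0.5141 hit at Δt = 1.3239 (t = 5.2696), x⁻ = (-0.5141) → reset → x⁺ = (-0.4224), jump to mode 1
Mode 1: guard c·x = 2.9761 hit at Δt = 1.4515 (t = 6.7211), x⁻ = (-2.9761) → reset → x⁺ = (-3.3656), jump to mode 0
Mode 0: flow for 1.0012 to horizon, guard not reached → x = (-2.1963)

1 1.0029 2->1
2 2.4544 1->0
3 3.9457 0->2
4 5.2696 2->1
5 6.7211 1->0
final: 0 -2.1963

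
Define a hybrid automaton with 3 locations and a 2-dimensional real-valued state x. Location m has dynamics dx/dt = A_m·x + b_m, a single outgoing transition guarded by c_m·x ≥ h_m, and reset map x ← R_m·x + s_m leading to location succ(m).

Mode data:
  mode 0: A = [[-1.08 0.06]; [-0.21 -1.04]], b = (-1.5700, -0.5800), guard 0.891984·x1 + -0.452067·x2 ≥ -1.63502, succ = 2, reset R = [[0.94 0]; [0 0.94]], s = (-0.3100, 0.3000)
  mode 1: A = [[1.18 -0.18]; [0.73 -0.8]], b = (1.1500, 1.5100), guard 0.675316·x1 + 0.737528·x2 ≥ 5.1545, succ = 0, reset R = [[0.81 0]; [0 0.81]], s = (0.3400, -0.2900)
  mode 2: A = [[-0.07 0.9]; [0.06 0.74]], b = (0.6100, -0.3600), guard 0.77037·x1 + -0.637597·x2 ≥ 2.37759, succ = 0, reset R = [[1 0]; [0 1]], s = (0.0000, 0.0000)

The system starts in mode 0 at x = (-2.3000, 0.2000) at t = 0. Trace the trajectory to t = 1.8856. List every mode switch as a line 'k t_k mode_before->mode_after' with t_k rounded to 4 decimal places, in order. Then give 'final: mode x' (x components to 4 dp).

1 0.7478 0->2
final: 2 -1.0820 -0.0961

Mode 0: guard c·x = -1.6350 hit at Δt = 0.7478 (t = 0.7478), x⁻ = (-1.8285, 0.0090) → reset → x⁺ = (-2.0287, 0.3085), jump to mode 2
Mode 2: flow for 1.1378 to horizon, guard not reached → x = (-1.0820, -0.0961)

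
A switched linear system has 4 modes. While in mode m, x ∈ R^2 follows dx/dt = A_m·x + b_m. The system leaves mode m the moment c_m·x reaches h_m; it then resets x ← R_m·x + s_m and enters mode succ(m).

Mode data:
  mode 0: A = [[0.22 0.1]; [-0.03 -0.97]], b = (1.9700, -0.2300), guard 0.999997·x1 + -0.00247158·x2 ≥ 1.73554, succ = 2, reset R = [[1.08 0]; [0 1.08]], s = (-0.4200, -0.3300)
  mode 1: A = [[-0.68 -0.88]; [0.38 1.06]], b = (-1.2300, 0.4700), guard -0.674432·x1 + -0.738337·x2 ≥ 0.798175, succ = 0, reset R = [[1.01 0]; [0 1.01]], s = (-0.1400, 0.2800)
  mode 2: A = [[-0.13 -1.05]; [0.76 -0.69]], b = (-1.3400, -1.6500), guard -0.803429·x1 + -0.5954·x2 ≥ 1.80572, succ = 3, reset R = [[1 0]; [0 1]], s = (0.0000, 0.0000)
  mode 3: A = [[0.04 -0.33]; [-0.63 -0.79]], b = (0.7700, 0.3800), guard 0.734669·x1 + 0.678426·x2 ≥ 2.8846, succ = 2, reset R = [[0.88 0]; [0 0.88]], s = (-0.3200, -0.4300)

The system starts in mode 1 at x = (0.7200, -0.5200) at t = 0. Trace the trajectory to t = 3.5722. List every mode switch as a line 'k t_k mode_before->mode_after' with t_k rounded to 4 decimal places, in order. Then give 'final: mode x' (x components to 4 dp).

Mode 1: guard c·x = 0.7982 hit at Δt = 1.5695 (t = 1.5695), x⁻ = (-0.5123, -0.6131) → reset → x⁺ = (-0.6574, -0.3392), jump to mode 0
Mode 0: guard c·x = 1.7355 hit at Δt = 1.1686 (t = 2.7381), x⁻ = (1.7348, -0.2848) → reset → x⁺ = (1.4536, -0.6376), jump to mode 2
Mode 2: flow for 0.8341 to horizon, guard not reached → x = (0.8570, -0.8730)

1 1.5695 1->0
2 2.7381 0->2
final: 2 0.8570 -0.8730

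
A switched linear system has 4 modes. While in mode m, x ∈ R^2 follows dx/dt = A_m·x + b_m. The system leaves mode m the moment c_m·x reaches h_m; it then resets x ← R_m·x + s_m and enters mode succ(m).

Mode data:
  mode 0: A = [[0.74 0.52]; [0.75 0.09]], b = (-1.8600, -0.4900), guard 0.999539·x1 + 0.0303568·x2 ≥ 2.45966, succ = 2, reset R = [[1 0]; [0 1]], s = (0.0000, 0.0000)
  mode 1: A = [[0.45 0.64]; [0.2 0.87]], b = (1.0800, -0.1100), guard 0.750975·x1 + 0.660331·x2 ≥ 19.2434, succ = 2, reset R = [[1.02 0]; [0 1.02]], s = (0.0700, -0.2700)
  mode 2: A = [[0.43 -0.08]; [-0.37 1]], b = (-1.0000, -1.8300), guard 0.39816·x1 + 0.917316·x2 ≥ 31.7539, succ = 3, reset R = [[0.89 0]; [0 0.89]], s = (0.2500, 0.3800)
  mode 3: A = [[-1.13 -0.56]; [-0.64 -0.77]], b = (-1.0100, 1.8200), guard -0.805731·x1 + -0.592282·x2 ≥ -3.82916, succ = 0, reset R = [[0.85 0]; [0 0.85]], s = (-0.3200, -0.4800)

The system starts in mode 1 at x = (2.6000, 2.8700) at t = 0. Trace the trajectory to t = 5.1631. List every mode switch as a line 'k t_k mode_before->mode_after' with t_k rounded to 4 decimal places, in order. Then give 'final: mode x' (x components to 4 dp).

1 1.3930 1->2
2 2.7359 2->3
3 4.0743 3->0
final: 0 0.0695 5.1605

Mode 1: guard c·x = 19.2434 hit at Δt = 1.3930 (t = 1.3930), x⁻ = (14.4819, 12.6722) → reset → x⁺ = (14.8416, 12.6556), jump to mode 2
Mode 2: guard c·x = 31.7539 hit at Δt = 1.3429 (t = 2.7359), x⁻ = (22.1207, 25.0146) → reset → x⁺ = (19.9374, 22.6430), jump to mode 3
Mode 3: guard c·x = -3.8292 hit at Δt = 1.3384 (t = 4.0743), x⁻ = (-0.3623, 6.9579) → reset → x⁺ = (-0.6279, 5.4342), jump to mode 0
Mode 0: flow for 1.0888 to horizon, guard not reached → x = (0.0695, 5.1605)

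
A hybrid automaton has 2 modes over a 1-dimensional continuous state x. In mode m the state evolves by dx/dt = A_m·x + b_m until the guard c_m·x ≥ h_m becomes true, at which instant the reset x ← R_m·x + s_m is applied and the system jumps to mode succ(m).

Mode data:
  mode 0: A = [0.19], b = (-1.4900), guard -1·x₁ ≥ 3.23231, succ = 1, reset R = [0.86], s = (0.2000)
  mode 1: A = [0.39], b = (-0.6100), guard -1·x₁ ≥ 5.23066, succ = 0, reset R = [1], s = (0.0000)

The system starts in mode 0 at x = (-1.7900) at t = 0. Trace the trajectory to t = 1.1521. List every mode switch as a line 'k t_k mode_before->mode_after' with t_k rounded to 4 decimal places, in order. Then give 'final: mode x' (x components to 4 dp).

1 0.7344 0->1
final: 1 -3.3129

Mode 0: guard c·x = 3.2323 hit at Δt = 0.7344 (t = 0.7344), x⁻ = (-3.2323) → reset → x⁺ = (-2.5798), jump to mode 1
Mode 1: flow for 0.4177 to horizon, guard not reached → x = (-3.3129)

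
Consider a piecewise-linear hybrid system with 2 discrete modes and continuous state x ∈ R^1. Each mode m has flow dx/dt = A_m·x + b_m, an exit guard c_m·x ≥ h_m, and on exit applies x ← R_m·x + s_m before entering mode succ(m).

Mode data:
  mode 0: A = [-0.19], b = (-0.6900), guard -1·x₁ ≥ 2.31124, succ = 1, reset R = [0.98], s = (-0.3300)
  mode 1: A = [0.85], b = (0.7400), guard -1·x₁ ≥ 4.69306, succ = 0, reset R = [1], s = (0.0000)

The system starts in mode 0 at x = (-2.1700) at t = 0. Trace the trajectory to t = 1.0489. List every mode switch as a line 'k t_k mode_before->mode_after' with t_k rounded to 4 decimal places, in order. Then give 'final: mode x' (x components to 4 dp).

1 0.5349 0->1
final: 1 -3.5399

Mode 0: guard c·x = 2.3112 hit at Δt = 0.5349 (t = 0.5349), x⁻ = (-2.3112) → reset → x⁺ = (-2.5950), jump to mode 1
Mode 1: flow for 0.5140 to horizon, guard not reached → x = (-3.5399)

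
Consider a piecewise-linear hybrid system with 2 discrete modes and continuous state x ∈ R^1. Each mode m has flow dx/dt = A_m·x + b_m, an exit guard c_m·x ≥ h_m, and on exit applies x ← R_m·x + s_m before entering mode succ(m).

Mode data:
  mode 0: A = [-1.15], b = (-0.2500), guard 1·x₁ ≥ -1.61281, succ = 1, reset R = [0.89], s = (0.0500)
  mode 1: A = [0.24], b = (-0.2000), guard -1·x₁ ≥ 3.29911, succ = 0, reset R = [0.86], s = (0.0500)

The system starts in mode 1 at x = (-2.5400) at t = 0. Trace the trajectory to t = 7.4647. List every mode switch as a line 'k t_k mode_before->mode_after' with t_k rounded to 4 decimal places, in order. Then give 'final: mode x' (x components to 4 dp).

1 0.8457 1->0
2 1.3767 0->1
3 3.9681 1->0
4 4.4991 0->1
5 7.0905 1->0
final: 0 -1.8885

Mode 1: guard c·x = 3.2991 hit at Δt = 0.8457 (t = 0.8457), x⁻ = (-3.2991) → reset → x⁺ = (-2.7872), jump to mode 0
Mode 0: guard c·x = -1.6128 hit at Δt = 0.5310 (t = 1.3767), x⁻ = (-1.6128) → reset → x⁺ = (-1.3854), jump to mode 1
Mode 1: guard c·x = 3.2991 hit at Δt = 2.5914 (t = 3.9681), x⁻ = (-3.2991) → reset → x⁺ = (-2.7872), jump to mode 0
Mode 0: guard c·x = -1.6128 hit at Δt = 0.5310 (t = 4.4991), x⁻ = (-1.6128) → reset → x⁺ = (-1.3854), jump to mode 1
Mode 1: guard c·x = 3.2991 hit at Δt = 2.5914 (t = 7.0905), x⁻ = (-3.2991) → reset → x⁺ = (-2.7872), jump to mode 0
Mode 0: flow for 0.3742 to horizon, guard not reached → x = (-1.8885)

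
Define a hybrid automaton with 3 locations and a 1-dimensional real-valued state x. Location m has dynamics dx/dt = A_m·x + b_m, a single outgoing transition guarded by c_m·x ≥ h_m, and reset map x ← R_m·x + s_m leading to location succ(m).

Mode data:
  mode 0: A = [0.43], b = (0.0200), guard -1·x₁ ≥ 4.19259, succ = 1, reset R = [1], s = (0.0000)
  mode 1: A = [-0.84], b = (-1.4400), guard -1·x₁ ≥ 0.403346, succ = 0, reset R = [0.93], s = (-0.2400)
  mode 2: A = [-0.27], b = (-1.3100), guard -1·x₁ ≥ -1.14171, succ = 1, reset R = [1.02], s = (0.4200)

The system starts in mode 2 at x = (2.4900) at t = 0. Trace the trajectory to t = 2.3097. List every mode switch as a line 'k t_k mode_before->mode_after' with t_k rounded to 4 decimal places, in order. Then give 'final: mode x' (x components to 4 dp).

1 0.7515 2->1
2 1.8501 1->0
final: 0 -0.7394

Mode 2: guard c·x = -1.1417 hit at Δt = 0.7515 (t = 0.7515), x⁻ = (1.1417) → reset → x⁺ = (1.5845), jump to mode 1
Mode 1: guard c·x = 0.4033 hit at Δt = 1.0986 (t = 1.8501), x⁻ = (-0.4033) → reset → x⁺ = (-0.6151), jump to mode 0
Mode 0: flow for 0.4596 to horizon, guard not reached → x = (-0.7394)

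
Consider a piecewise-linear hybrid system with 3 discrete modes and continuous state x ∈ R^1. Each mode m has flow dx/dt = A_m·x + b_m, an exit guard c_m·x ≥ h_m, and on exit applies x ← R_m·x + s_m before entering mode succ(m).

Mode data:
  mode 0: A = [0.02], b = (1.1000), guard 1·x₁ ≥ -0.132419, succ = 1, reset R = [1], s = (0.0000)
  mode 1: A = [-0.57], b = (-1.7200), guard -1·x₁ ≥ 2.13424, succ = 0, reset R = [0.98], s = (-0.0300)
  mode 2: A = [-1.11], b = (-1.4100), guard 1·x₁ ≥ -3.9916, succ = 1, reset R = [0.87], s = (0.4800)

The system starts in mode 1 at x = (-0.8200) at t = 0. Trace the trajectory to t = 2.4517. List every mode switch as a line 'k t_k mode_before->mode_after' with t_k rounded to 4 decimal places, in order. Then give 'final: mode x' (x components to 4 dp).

1 1.5990 1->0
final: 0 -1.2120

Mode 1: guard c·x = 2.1342 hit at Δt = 1.5990 (t = 1.5990), x⁻ = (-2.1342) → reset → x⁺ = (-2.1216), jump to mode 0
Mode 0: flow for 0.8527 to horizon, guard not reached → x = (-1.2120)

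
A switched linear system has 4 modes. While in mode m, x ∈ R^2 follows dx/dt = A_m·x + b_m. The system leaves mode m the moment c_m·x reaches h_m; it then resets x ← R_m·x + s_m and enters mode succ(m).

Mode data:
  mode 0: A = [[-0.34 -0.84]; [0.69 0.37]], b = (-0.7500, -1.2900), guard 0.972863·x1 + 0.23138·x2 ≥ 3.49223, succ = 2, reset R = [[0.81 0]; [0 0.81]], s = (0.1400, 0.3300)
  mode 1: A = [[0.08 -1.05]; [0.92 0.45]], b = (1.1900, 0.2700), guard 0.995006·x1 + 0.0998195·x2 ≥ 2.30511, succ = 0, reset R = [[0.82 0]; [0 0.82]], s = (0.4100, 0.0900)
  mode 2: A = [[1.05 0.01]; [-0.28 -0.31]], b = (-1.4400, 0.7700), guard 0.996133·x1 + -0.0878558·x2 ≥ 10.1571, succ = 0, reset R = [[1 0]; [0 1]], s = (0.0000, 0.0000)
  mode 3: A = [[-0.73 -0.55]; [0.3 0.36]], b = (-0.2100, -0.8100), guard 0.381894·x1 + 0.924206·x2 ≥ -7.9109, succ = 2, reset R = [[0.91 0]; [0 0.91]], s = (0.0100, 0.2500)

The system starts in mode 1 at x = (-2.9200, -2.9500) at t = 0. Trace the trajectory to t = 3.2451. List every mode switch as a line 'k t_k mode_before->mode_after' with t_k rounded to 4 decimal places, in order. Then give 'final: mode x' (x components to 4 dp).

1 1.0098 1->0
2 2.2433 0->2
final: 2 8.4800 -3.0606

Mode 1: guard c·x = 2.3051 hit at Δt = 1.0098 (t = 1.0098), x⁻ = (2.8062, -4.8796) → reset → x⁺ = (2.7111, -3.9112), jump to mode 0
Mode 0: guard c·x = 3.4922 hit at Δt = 1.2335 (t = 2.2433), x⁻ = (4.6085, -4.2839) → reset → x⁺ = (3.8729, -3.1400), jump to mode 2
Mode 2: flow for 1.0018 to horizon, guard not reached → x = (8.4800, -3.0606)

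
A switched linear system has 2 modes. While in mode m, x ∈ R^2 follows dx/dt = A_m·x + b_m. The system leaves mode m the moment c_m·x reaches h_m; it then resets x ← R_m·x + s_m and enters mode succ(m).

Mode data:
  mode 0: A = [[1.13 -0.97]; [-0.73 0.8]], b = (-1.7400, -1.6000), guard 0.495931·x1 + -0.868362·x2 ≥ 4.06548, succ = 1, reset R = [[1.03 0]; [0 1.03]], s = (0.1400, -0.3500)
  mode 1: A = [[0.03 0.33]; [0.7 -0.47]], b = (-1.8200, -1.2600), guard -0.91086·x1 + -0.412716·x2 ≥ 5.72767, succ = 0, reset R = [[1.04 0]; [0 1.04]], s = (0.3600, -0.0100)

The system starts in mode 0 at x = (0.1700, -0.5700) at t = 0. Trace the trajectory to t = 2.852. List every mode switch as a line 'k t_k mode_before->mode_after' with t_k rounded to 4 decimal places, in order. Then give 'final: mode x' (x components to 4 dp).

1 1.1272 0->1
2 2.5250 1->0
final: 0 -3.9111 -6.4550

Mode 0: guard c·x = 4.0655 hit at Δt = 1.1272 (t = 1.1272), x⁻ = (0.5988, -4.3398) → reset → x⁺ = (0.7567, -4.8200), jump to mode 1
Mode 1: guard c·x = 5.7277 hit at Δt = 1.3978 (t = 2.5250), x⁻ = (-3.9745, -5.1063) → reset → x⁺ = (-3.7735, -5.3205), jump to mode 0
Mode 0: flow for 0.3270 to horizon, guard not reached → x = (-3.9111, -6.4550)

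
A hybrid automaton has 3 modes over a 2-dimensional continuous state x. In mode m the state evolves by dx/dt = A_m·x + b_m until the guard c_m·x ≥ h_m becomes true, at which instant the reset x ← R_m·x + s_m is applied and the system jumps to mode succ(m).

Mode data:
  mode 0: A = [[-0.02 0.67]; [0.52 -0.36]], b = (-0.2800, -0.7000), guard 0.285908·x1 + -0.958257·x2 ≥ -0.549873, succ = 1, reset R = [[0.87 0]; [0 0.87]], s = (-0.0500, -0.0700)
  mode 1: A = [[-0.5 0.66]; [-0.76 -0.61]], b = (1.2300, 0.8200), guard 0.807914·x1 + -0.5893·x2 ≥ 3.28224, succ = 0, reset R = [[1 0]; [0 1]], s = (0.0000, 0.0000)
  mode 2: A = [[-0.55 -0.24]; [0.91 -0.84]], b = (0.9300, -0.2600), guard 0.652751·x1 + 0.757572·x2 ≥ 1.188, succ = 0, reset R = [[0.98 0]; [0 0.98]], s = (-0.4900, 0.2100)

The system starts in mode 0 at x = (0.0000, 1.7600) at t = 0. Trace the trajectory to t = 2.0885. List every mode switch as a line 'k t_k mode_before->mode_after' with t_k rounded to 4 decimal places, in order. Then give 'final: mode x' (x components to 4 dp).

1 1.0716 0->1
final: 1 1.4913 0.3102

Mode 0: guard c·x = -0.5499 hit at Δt = 1.0716 (t = 1.0716), x⁻ = (0.5479, 0.7373) → reset → x⁺ = (0.4267, 0.5715), jump to mode 1
Mode 1: flow for 1.0169 to horizon, guard not reached → x = (1.4913, 0.3102)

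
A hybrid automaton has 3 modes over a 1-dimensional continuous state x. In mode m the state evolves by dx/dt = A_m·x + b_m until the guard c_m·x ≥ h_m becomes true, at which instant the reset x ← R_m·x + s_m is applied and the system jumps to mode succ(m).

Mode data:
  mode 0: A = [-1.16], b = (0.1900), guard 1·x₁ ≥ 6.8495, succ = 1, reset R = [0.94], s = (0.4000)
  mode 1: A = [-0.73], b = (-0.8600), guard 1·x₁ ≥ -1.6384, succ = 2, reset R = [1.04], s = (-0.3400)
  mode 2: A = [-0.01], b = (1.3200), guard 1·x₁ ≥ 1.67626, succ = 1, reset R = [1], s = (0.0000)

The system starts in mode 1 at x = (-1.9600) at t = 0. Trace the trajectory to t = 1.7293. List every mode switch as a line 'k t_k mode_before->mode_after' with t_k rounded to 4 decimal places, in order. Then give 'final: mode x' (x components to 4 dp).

1 0.7258 1->2
final: 2 -0.7055

Mode 1: guard c·x = -1.6384 hit at Δt = 0.7258 (t = 0.7258), x⁻ = (-1.6384) → reset → x⁺ = (-2.0439), jump to mode 2
Mode 2: flow for 1.0035 to horizon, guard not reached → x = (-0.7055)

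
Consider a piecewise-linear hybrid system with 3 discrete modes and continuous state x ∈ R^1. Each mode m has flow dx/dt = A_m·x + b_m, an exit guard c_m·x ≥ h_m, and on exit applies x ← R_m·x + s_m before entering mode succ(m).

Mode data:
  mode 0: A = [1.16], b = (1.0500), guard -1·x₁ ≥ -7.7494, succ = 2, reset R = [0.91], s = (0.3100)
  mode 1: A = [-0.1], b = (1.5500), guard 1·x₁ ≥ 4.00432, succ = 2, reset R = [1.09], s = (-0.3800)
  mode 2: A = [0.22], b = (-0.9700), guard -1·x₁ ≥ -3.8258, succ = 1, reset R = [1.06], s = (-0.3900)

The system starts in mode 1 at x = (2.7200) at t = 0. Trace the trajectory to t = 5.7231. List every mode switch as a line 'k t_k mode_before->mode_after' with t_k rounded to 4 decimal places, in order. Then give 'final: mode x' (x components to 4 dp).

1 1.0591 1->2
2 2.5048 2->1
3 2.7954 1->2
4 4.2411 2->1
5 4.5317 1->2
final: 2 3.8575

Mode 1: guard c·x = 4.0043 hit at Δt = 1.0591 (t = 1.0591), x⁻ = (4.0043) → reset → x⁺ = (3.9847), jump to mode 2
Mode 2: guard c·x = -3.8258 hit at Δt = 1.4457 (t = 2.5048), x⁻ = (3.8258) → reset → x⁺ = (3.6653), jump to mode 1
Mode 1: guard c·x = 4.0043 hit at Δt = 0.2906 (t = 2.7954), x⁻ = (4.0043) → reset → x⁺ = (3.9847), jump to mode 2
Mode 2: guard c·x = -3.8258 hit at Δt = 1.4457 (t = 4.2411), x⁻ = (3.8258) → reset → x⁺ = (3.6653), jump to mode 1
Mode 1: guard c·x = 4.0043 hit at Δt = 0.2906 (t = 4.5317), x⁻ = (4.0043) → reset → x⁺ = (3.9847), jump to mode 2
Mode 2: flow for 1.1914 to horizon, guard not reached → x = (3.8575)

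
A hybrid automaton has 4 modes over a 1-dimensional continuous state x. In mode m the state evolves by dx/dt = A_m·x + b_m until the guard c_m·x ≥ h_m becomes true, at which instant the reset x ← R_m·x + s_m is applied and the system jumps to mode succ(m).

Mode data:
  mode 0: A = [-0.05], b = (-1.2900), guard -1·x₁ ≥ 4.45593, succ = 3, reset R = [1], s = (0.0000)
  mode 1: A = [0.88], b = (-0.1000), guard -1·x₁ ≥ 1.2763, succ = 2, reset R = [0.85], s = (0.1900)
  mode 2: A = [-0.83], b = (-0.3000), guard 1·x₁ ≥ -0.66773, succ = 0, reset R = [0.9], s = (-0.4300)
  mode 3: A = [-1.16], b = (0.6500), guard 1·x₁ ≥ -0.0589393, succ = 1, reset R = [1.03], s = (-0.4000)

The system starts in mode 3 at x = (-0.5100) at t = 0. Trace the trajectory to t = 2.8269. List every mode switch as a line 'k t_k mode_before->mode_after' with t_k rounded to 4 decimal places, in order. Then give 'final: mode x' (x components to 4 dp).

Mode 3: guard c·x = -0.0589 hit at Δt = 0.4717 (t = 0.4717), x⁻ = (-0.0589) → reset → x⁺ = (-0.4607), jump to mode 1
Mode 1: guard c·x = 1.2763 hit at Δt = 1.0043 (t = 1.4760), x⁻ = (-1.2763) → reset → x⁺ = (-0.8949), jump to mode 2
Mode 2: guard c·x = -0.6677 hit at Δt = 0.6684 (t = 2.1444), x⁻ = (-0.6677) → reset → x⁺ = (-1.0310), jump to mode 0
Mode 0: flow for 0.6825 to horizon, guard not reached → x = (-1.8619)

1 0.4717 3->1
2 1.4760 1->2
3 2.1444 2->0
final: 0 -1.8619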